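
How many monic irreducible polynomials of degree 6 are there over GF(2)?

9

x^(2^6) − x is the product of all monic irreducibles of degree dividing 6; Möbius inversion gives N = (1/6) Σ μ(6/d)·2^d.
Divisors of 6: 1, 2, 3, 6; μ(6/d) for each: 1, -1, -1, 1.
Σ = 2^1 − 2^2 − 2^3 + 2^6 = 54.
N = 54/6 = 9.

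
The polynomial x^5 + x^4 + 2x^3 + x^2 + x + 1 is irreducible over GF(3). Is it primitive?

Write f(x) = x^5 + x^4 + 2x^3 + x^2 + x + 1.
|GF(3^5)^×| = 3^5 − 1 = 242. Prime factorization: 242 = 2·11^2.
f is primitive ⇔ x has order 242 in GF(3)[x]/(f), i.e. x^(242/q) ≠ 1 for each prime q | 242.
x^(121) mod f = 2.
x^(22) mod f = x^4 + x^2 + x.
None equal 1, so x has full order 242; f is primitive.

Yes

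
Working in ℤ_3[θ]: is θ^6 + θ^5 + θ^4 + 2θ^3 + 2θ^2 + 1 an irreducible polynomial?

Yes

Write f(θ) = θ^6 + θ^5 + θ^4 + 2θ^3 + 2θ^2 + 1.
Check for roots in ℤ_3: f(0) = 1; f(1) = 2; f(2) = 2.
No roots, so no linear factors.
Monic irreducibles of degree 2 over GF(3): θ^2 + 1, θ^2 + θ + 2, θ^2 + 2θ + 2.
None of them divide f (all give nonzero remainder).
Degree-3 irreducible divisors: test the 8 monic irreducibles of degree 3 over GF(3).
None of them divide f (all give nonzero remainder).
No irreducible factor of degree ≤ 3 exists, so f is irreducible over GF(3).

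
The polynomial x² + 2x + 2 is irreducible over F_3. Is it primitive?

Write f(x) = x² + 2x + 2.
|GF(3^2)^×| = 3^2 − 1 = 8. Prime factorization: 8 = 2^3.
f is primitive ⇔ x has order 8 in GF(3)[x]/(f), i.e. x^(8/q) ≠ 1 for each prime q | 8.
x^(4) mod f = 2.
None equal 1, so x has full order 8; f is primitive.

Yes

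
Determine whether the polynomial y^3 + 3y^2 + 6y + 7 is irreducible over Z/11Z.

Write f(y) = y^3 + 3y^2 + 6y + 7.
Check each element of Z/11Z for a root: f(0)=7, f(1)=6, f(2)=6, f(3)=2, f(4)=0, f(5)=6, f(6)=4, f(7)=0, f(8)=0, f(9)=10, f(10)=3.
f(4) = 0, so (y − 4) divides f(y); f is reducible.

No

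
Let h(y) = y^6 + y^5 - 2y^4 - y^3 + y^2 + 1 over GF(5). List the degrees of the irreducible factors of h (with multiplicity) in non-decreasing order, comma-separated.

Roots in GF(5): h(0) = 1; h(1) = 1; h(2) = 1; h(3) = 3; h(4) = 1.
Complete factorization: h(y) = (y^6 + y^5 - 2y^4 - y^3 + y^2 + 1).
Factor degrees with multiplicity: 6 = 6.

6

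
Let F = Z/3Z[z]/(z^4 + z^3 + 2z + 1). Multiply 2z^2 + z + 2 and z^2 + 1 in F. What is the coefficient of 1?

Multiply in Z/3Z[z]: (2z^2 + z + 2)·(z^2 + 1) = 2z^4 + z^3 + z^2 + z + 2.
Reduce using z^4 ≡ 2z^3 + z + 2 (mod z^4 + z^3 + 2z + 1).
Reduced: 2z^3 + z^2.

0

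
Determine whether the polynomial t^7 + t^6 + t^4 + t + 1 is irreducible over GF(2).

Write g(t) = t^7 + t^6 + t^4 + t + 1.
Check for roots in GF(2): g(0) = 1; g(1) = 1.
No roots, so no linear factors.
Monic irreducibles of degree 2 over GF(2): t^2 + t + 1.
None of them divide g (all give nonzero remainder).
Monic irreducibles of degree 3 over GF(2): t^3 + t + 1, t^3 + t^2 + 1.
None of them divide g (all give nonzero remainder).
No irreducible factor of degree ≤ 3 exists, so g is irreducible over GF(2).

Yes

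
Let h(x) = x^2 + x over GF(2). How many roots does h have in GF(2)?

2

Evaluate at each of the 2 elements of GF(2):
h(0) = 0 → root; h(1) = 0 → root.
Roots: {0, 1}.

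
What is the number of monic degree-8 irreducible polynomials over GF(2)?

30

Gauss's count: N_{2}(8) = (1/8) Σ_{d|8} μ(8/d)·2^d.
Divisors of 8: 1, 2, 4, 8; μ(8/d) for each: 0, 0, -1, 1.
Σ = − 2^4 + 2^8 = 240.
N = 240/8 = 30.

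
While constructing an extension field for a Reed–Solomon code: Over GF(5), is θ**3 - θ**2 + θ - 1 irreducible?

No

Write g(θ) = θ**3 - θ**2 + θ - 1.
Check for roots in GF(5): g(0) = 4; g(1) = 0 → root; g(2) = 0 → root; g(3) = 0 → root; g(4) = 1.
g(1) = 0, so (θ − 1) divides g(θ); g is reducible.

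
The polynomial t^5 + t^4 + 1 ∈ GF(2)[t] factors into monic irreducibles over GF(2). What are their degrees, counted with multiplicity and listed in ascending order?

Write f(t) = t^5 + t^4 + 1.
Roots in GF(2): f(0) = 1; f(1) = 1.
Complete factorization: f(t) = (t^2 + t + 1)·(t^3 + t + 1).
Factor degrees with multiplicity: 2 + 3 = 5.

2, 3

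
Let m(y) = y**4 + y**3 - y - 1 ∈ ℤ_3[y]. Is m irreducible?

No

Check for roots in ℤ_3: m(0) = 2; m(1) = 0 → root; m(2) = 0 → root.
m(1) = 0, so (y − 1) divides m(y); m is reducible.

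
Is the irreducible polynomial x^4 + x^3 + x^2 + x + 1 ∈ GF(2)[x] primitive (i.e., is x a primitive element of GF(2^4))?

No

Write f(x) = x^4 + x^3 + x^2 + x + 1.
|GF(2^4)^×| = 2^4 − 1 = 15. Prime factorization: 15 = 3·5.
f is primitive ⇔ x has order 15 in GF(2)[x]/(f), i.e. x^(15/q) ≠ 1 for each prime q | 15.
x^(5) mod f = 1
x^(3) mod f = x^3.
Since x^(5) = 1, the order of x divides 5 < 15; not primitive.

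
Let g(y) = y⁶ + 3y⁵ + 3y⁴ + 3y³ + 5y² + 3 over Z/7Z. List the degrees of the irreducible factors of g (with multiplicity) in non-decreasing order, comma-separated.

Linear factors from roots: (y + 3).
Complete factorization: g(y) = (y + 3)·(y² + 1)·(y³ + 2y + 1).
Factor degrees with multiplicity: 1 + 2 + 3 = 6.

1, 2, 3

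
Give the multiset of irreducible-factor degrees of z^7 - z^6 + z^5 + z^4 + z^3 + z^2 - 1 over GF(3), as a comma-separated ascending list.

1, 1, 1, 1, 1, 2

Write h(z) = z^7 - z^6 + z^5 + z^4 + z^3 + z^2 - 1.
Roots in GF(3): h(0) = 2; h(1) = 0 → root; h(2) = 0 → root.
Linear factors from roots: (z - 1), (z + 1).
Complete factorization: h(z) = (z - 1)^2·(z + 1)^3·(z^2 + z - 1).
Factor degrees with multiplicity: 1 + 1 + 1 + 1 + 1 + 2 = 7.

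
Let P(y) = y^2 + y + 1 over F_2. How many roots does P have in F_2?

0

Evaluate at each of the 2 elements of F_2:
P(0) = 1; P(1) = 1.
No element is a root.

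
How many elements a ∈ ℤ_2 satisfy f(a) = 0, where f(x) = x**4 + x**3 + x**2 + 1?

1

Evaluate at each of the 2 elements of ℤ_2:
f(0) = 1; f(1) = 0 → root.
Roots: {1}.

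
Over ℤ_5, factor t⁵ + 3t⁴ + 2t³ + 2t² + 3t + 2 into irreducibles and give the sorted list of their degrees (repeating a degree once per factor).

5

Write g(t) = t⁵ + 3t⁴ + 2t³ + 2t² + 3t + 2.
Roots in ℤ_5: g(0) = 2; g(1) = 3; g(2) = 2; g(3) = 4; g(4) = 1.
Complete factorization: g(t) = (t⁵ + 3t⁴ + 2t³ + 2t² + 3t + 2).
Factor degrees with multiplicity: 5 = 5.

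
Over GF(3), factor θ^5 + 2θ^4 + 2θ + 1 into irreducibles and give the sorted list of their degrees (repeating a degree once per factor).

Write h(θ) = θ^5 + 2θ^4 + 2θ + 1.
Roots in GF(3): h(0) = 1; h(1) = 0 → root; h(2) = 0 → root.
Linear factors from roots: (θ + 2), (θ + 1).
Complete factorization: h(θ) = (θ + 1)·(θ + 2)^2·(θ^2 + 1).
Factor degrees with multiplicity: 1 + 1 + 1 + 2 = 5.

1, 1, 1, 2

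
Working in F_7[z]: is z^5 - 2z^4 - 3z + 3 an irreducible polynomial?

Write h(z) = z^5 - 2z^4 - 3z + 3.
Check for roots in F_7: h(0) = 3; h(1) = 6; h(2) = 4; h(3) = 5; h(4) = 6; h(5) = 1; h(6) = 3.
No roots, so no linear factors.
Degree-2 irreducible divisors: test the 21 monic irreducibles of degree 2 over GF(7).
None of them divide h (all give nonzero remainder).
No irreducible factor of degree ≤ 2 exists, so h is irreducible over GF(7).

Yes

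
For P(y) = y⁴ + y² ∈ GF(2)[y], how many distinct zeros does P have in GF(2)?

2

Evaluate at each of the 2 elements of GF(2):
P(0) = 0 → root; P(1) = 0 → root.
Roots: {0, 1}.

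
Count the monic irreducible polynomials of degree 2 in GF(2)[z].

Gauss's count: N_{2}(2) = (1/2) Σ_{d|2} μ(2/d)·2^d.
Divisors of 2: 1, 2; μ(2/d) for each: -1, 1.
Σ = − 2^1 + 2^2 = 2.
N = 2/2 = 1.

1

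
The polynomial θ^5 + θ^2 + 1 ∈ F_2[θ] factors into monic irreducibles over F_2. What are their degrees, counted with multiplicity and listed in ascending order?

Write f(θ) = θ^5 + θ^2 + 1.
Roots in F_2: f(0) = 1; f(1) = 1.
Complete factorization: f(θ) = (θ^5 + θ^2 + 1).
Factor degrees with multiplicity: 5 = 5.

5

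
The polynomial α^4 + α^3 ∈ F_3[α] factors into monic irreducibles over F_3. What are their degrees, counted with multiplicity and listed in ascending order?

1, 1, 1, 1

Write g(α) = α^4 + α^3.
Roots in F_3: g(0) = 0 → root; g(1) = 2; g(2) = 0 → root.
Linear factors from roots: (α), (α + 1).
Complete factorization: g(α) = (α + 1)·(α)^3.
Factor degrees with multiplicity: 1 + 1 + 1 + 1 = 4.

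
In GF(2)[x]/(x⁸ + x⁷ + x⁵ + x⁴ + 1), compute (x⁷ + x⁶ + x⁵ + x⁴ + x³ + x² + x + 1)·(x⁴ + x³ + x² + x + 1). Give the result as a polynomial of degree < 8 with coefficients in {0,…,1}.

Multiply in GF(2)[x]: (x⁷ + x⁶ + x⁵ + x⁴ + x³ + x² + x + 1)·(x⁴ + x³ + x² + x + 1) = x¹¹ + x⁹ + x⁷ + x⁶ + x⁵ + x⁴ + x² + 1.
Reduce using x⁸ ≡ x⁷ + x⁵ + x⁴ + 1 (mod x⁸ + x⁷ + x⁵ + x⁴ + 1).
Reduced: x³.

x^3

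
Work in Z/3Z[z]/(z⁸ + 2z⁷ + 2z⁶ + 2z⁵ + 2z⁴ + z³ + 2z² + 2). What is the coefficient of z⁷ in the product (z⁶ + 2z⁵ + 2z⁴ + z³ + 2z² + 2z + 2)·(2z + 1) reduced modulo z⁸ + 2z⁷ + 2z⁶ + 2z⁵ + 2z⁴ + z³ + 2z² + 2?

Multiply in Z/3Z[z]: (z⁶ + 2z⁵ + 2z⁴ + z³ + 2z² + 2z + 2)·(2z + 1) = 2z⁷ + 2z⁶ + z⁴ + 2z³ + 2.
Reduced: 2z⁷ + 2z⁶ + z⁴ + 2z³ + 2.

2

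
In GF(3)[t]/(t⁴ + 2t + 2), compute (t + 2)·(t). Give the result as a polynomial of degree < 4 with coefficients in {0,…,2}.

Multiply in GF(3)[t]: (t + 2)·(t) = t² + 2t.
Reduced: t² + 2t.

t^2 + 2t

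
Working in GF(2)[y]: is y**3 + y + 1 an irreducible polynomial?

Yes

Write h(y) = y**3 + y + 1.
Check for roots in GF(2): h(0) = 1; h(1) = 1.
No roots. A degree-3 polynomial over a field with no linear factor is irreducible.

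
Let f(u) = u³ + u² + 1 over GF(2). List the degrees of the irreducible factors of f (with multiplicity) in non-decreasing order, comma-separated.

3

Roots in GF(2): f(0) = 1; f(1) = 1.
Complete factorization: f(u) = (u³ + u² + 1).
Factor degrees with multiplicity: 3 = 3.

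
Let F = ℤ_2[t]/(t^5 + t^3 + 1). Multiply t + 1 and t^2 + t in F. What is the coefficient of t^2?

0

Multiply in ℤ_2[t]: (t + 1)·(t^2 + t) = t^3 + t.
Reduced: t^3 + t.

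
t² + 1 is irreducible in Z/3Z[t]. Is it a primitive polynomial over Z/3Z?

Write f(t) = t² + 1.
|GF(3^2)^×| = 3^2 − 1 = 8. Prime factorization: 8 = 2^3.
f is primitive ⇔ t has order 8 in GF(3)[t]/(f), i.e. t^(8/q) ≠ 1 for each prime q | 8.
t^(4) mod f = 1
Since t^(4) = 1, the order of t divides 4 < 8; not primitive.

No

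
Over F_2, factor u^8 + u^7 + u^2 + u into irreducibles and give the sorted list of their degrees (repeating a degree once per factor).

1, 1, 1, 1, 2, 2

Write g(u) = u^8 + u^7 + u^2 + u.
Roots in F_2: g(0) = 0 → root; g(1) = 0 → root.
Linear factors from roots: (u), (u + 1).
Complete factorization: g(u) = (u)·(u + 1)^3·(u^2 + u + 1)^2.
Factor degrees with multiplicity: 1 + 1 + 1 + 1 + 2 + 2 = 8.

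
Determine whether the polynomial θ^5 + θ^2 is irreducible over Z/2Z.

No

Write f(θ) = θ^5 + θ^2.
Check for roots in Z/2Z: f(0) = 0 → root; f(1) = 0 → root.
f(0) = 0, so (θ) divides f(θ); f is reducible.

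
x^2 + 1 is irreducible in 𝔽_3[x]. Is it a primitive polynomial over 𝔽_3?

No

Write f(x) = x^2 + 1.
|GF(3^2)^×| = 3^2 − 1 = 8. Prime factorization: 8 = 2^3.
f is primitive ⇔ x has order 8 in GF(3)[x]/(f), i.e. x^(8/q) ≠ 1 for each prime q | 8.
x^(4) mod f = 1
Since x^(4) = 1, the order of x divides 4 < 8; not primitive.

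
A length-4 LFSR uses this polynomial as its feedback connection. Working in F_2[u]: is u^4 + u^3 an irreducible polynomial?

Write f(u) = u^4 + u^3.
Check for roots in F_2: f(0) = 0 → root; f(1) = 0 → root.
f(0) = 0, so (u) divides f(u); f is reducible.

No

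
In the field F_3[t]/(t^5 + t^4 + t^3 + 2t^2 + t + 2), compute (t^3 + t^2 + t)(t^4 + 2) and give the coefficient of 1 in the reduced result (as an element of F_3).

0

Multiply in F_3[t]: (t^3 + t^2 + t)·(t^4 + 2) = t^7 + t^6 + t^5 + 2t^3 + 2t^2 + 2t.
Reduce using t^5 ≡ 2t^4 + 2t^3 + t^2 + 2t + 1 (mod t^5 + t^4 + t^3 + 2t^2 + t + 2).
Reduced: t^4 + t^3 + 2t.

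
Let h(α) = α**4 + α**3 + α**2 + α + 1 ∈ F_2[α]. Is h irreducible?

Yes

Check for roots in F_2: h(0) = 1; h(1) = 1.
No roots, so no linear factors.
Monic irreducibles of degree 2 over GF(2): α**2 + α + 1.
None of them divide h (all give nonzero remainder).
No irreducible factor of degree ≤ 2 exists, so h is irreducible over GF(2).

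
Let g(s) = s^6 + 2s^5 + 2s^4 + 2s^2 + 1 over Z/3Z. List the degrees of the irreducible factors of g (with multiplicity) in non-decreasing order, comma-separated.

Roots in Z/3Z: g(0) = 1; g(1) = 2; g(2) = 1.
Complete factorization: g(s) = (s^2 + s + 2)·(s^4 + s^3 + 2s^2 + 2s + 2).
Factor degrees with multiplicity: 2 + 4 = 6.

2, 4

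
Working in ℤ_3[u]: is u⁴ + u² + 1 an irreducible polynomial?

Write m(u) = u⁴ + u² + 1.
Check for roots in ℤ_3: m(0) = 1; m(1) = 0 → root; m(2) = 0 → root.
m(1) = 0, so (u − 1) divides m(u); m is reducible.

No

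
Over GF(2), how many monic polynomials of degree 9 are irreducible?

x^(2^9) − x is the product of all monic irreducibles of degree dividing 9; Möbius inversion gives N = (1/9) Σ μ(9/d)·2^d.
Divisors of 9: 1, 3, 9; μ(9/d) for each: 0, -1, 1.
Σ = − 2^3 + 2^9 = 504.
N = 504/9 = 56.

56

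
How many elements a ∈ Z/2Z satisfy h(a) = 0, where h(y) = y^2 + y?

2

Evaluate at each of the 2 elements of Z/2Z:
h(0) = 0 → root; h(1) = 0 → root.
Roots: {0, 1}.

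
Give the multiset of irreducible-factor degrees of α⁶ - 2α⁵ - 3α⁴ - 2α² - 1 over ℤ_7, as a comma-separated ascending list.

1, 2, 3

Write f(α) = α⁶ - 2α⁵ - 3α⁴ - 2α² - 1.
Linear factors from roots: (α - 1).
Complete factorization: f(α) = (α - 1)·(α² - α - 3)·(α³ - α + 2).
Factor degrees with multiplicity: 1 + 2 + 3 = 6.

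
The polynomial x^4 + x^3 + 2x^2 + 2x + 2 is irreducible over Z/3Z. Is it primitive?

Write f(x) = x^4 + x^3 + 2x^2 + 2x + 2.
|GF(3^4)^×| = 3^4 − 1 = 80. Prime factorization: 80 = 2^4·5.
f is primitive ⇔ x has order 80 in GF(3)[x]/(f), i.e. x^(80/q) ≠ 1 for each prime q | 80.
x^(40) mod f = 2.
x^(16) mod f = x^2 + x.
None equal 1, so x has full order 80; f is primitive.

Yes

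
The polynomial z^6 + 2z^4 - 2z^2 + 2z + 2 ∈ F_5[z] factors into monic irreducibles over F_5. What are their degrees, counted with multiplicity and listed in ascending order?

Write f(z) = z^6 + 2z^4 - 2z^2 + 2z + 2.
Roots in F_5: f(0) = 2; f(1) = 0 → root; f(2) = 4; f(3) = 1; f(4) = 1.
Linear factors from roots: (z - 1).
Complete factorization: f(z) = (z - 1)·(z^2 - 2z - 2)·(z^3 - 2z^2 + z + 1).
Factor degrees with multiplicity: 1 + 2 + 3 = 6.

1, 2, 3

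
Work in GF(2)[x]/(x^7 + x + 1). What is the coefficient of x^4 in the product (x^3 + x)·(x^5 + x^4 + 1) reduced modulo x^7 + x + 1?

0

Multiply in GF(2)[x]: (x^3 + x)·(x^5 + x^4 + 1) = x^8 + x^7 + x^6 + x^5 + x^3 + x.
Reduce using x^7 ≡ x + 1 (mod x^7 + x + 1).
Reduced: x^6 + x^5 + x^3 + x^2 + x + 1.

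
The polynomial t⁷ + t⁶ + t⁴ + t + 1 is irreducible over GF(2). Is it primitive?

Yes

Write f(t) = t⁷ + t⁶ + t⁴ + t + 1.
|GF(2^7)^×| = 2^7 − 1 = 127. Prime factorization: 127 = 127.
f is primitive ⇔ t has order 127 in GF(2)[t]/(f), i.e. t^(127/q) ≠ 1 for each prime q | 127.
t^(1) mod f = t.
None equal 1, so t has full order 127; f is primitive.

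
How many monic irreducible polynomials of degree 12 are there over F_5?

By the necklace-counting formula, N_5(12) = (1/12) Σ_{d|12} μ(12/d)·5^d.
Divisors of 12: 1, 2, 3, 4, 6, 12; μ(12/d) for each: 0, 1, 0, -1, -1, 1.
Σ = 5^2 − 5^4 − 5^6 + 5^12 = 244124400.
N = 244124400/12 = 20343700.

20343700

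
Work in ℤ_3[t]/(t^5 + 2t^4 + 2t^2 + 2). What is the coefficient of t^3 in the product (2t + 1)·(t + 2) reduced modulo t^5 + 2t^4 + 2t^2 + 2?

0

Multiply in ℤ_3[t]: (2t + 1)·(t + 2) = 2t^2 + 2t + 2.
Reduced: 2t^2 + 2t + 2.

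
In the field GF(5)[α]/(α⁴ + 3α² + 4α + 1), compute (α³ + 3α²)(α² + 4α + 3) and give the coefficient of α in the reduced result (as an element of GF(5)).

1

Multiply in GF(5)[α]: (α³ + 3α²)·(α² + 4α + 3) = α⁵ + 2α⁴ + 4α².
Reduce using α⁴ ≡ 2α² + α + 4 (mod α⁴ + 3α² + 4α + 1).
Reduced: 2α³ + 4α² + α + 3.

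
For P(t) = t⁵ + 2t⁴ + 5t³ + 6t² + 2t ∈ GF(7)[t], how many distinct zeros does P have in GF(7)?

Evaluate at each of the 7 elements of GF(7):
P(0) = 0 → root; P(1) = 2; P(2) = 6; P(3) = 5; P(4) = 0 → root; P(5) = 1; P(6) = 0 → root.
Roots: {0, 4, 6}.

3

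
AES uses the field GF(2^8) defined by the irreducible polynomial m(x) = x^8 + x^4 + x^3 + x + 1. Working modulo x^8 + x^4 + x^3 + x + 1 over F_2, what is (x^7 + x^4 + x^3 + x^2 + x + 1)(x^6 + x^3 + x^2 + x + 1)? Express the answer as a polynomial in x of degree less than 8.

x^7 + x^5 + x^3

Multiply in F_2[x]: (x^7 + x^4 + x^3 + x^2 + x + 1)·(x^6 + x^3 + x^2 + x + 1) = x^13 + x^7 + x^6 + x^5 + x^2 + 1.
Reduce using x^8 ≡ x^4 + x^3 + x + 1 (mod x^8 + x^4 + x^3 + x + 1).
Reduced: x^7 + x^5 + x^3.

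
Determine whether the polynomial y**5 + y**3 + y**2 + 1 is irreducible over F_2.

Write P(y) = y**5 + y**3 + y**2 + 1.
Check for roots in F_2: P(0) = 1; P(1) = 0 → root.
P(1) = 0, so (y − 1) divides P(y); P is reducible.

No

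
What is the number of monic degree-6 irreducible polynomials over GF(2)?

9

x^(2^6) − x is the product of all monic irreducibles of degree dividing 6; Möbius inversion gives N = (1/6) Σ μ(6/d)·2^d.
Divisors of 6: 1, 2, 3, 6; μ(6/d) for each: 1, -1, -1, 1.
Σ = 2^1 − 2^2 − 2^3 + 2^6 = 54.
N = 54/6 = 9.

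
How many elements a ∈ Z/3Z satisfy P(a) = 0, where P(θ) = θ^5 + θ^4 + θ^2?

Evaluate at each of the 3 elements of Z/3Z:
P(0) = 0 → root; P(1) = 0 → root; P(2) = 1.
Roots: {0, 1}.

2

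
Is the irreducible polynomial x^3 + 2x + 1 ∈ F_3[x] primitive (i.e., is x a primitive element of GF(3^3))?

Write f(x) = x^3 + 2x + 1.
|GF(3^3)^×| = 3^3 − 1 = 26. Prime factorization: 26 = 2·13.
f is primitive ⇔ x has order 26 in GF(3)[x]/(f), i.e. x^(26/q) ≠ 1 for each prime q | 26.
x^(13) mod f = 2.
x^(2) mod f = x^2.
None equal 1, so x has full order 26; f is primitive.

Yes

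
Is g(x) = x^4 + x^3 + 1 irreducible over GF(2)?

Yes

Check for roots in GF(2): g(0) = 1; g(1) = 1.
No roots, so no linear factors.
Monic irreducibles of degree 2 over GF(2): x^2 + x + 1.
None of them divide g (all give nonzero remainder).
No irreducible factor of degree ≤ 2 exists, so g is irreducible over GF(2).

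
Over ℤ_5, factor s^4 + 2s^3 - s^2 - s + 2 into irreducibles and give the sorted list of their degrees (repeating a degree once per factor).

1, 1, 2

Write g(s) = s^4 + 2s^3 - s^2 - s + 2.
Roots in ℤ_5: g(0) = 2; g(1) = 3; g(2) = 3; g(3) = 0 → root; g(4) = 1.
Linear factors from roots: (s + 2).
Complete factorization: g(s) = (s + 2)^2·(s^2 - 2s - 2).
Factor degrees with multiplicity: 1 + 1 + 2 = 4.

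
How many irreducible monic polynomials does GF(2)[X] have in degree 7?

Gauss's count: N_{2}(7) = (1/7) Σ_{d|7} μ(7/d)·2^d.
Divisors of 7: 1, 7; μ(7/d) for each: -1, 1.
Σ = − 2^1 + 2^7 = 126.
N = 126/7 = 18.

18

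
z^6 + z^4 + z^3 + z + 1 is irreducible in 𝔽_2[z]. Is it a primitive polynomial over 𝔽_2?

Write f(z) = z^6 + z^4 + z^3 + z + 1.
|GF(2^6)^×| = 2^6 − 1 = 63. Prime factorization: 63 = 3^2·7.
f is primitive ⇔ z has order 63 in GF(2)[z]/(f), i.e. z^(63/q) ≠ 1 for each prime q | 63.
z^(21) mod f = z^3 + z^2 + z.
z^(9) mod f = z^5 + z^4 + z^2 + 1.
None equal 1, so z has full order 63; f is primitive.

Yes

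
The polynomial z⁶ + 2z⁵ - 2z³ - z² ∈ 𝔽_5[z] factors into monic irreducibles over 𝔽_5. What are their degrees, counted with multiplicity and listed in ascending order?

1, 1, 1, 1, 1, 1

Write h(z) = z⁶ + 2z⁵ - 2z³ - z².
Roots in 𝔽_5: h(0) = 0 → root; h(1) = 0 → root; h(2) = 3; h(3) = 2; h(4) = 0 → root.
Linear factors from roots: (z), (z - 1), (z + 1).
Complete factorization: h(z) = (z - 1)·(z)^2·(z + 1)^3.
Factor degrees with multiplicity: 1 + 1 + 1 + 1 + 1 + 1 = 6.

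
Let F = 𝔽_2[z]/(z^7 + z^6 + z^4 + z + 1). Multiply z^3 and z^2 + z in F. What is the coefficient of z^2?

Multiply in 𝔽_2[z]: (z^3)·(z^2 + z) = z^5 + z^4.
Reduced: z^5 + z^4.

0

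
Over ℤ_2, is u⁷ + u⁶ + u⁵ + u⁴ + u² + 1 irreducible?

Write P(u) = u⁷ + u⁶ + u⁵ + u⁴ + u² + 1.
Check for roots in ℤ_2: P(0) = 1; P(1) = 0 → root.
P(1) = 0, so (u − 1) divides P(u); P is reducible.

No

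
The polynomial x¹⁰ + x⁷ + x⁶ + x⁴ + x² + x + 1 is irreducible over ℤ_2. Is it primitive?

Write f(x) = x¹⁰ + x⁷ + x⁶ + x⁴ + x² + x + 1.
|GF(2^10)^×| = 2^10 − 1 = 1023. Prime factorization: 1023 = 3·11·31.
f is primitive ⇔ x has order 1023 in GF(2)[x]/(f), i.e. x^(1023/q) ≠ 1 for each prime q | 1023.
x^(341) mod f = x⁹ + x⁷ + x⁶ + x⁴ + x².
x^(93) mod f = x³ + x² + x.
x^(33) mod f = x⁸ + x⁷ + x³ + x² + x.
None equal 1, so x has full order 1023; f is primitive.

Yes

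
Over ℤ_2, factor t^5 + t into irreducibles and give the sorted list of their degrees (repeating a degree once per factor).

1, 1, 1, 1, 1

Write g(t) = t^5 + t.
Roots in ℤ_2: g(0) = 0 → root; g(1) = 0 → root.
Linear factors from roots: (t), (t + 1).
Complete factorization: g(t) = (t)·(t + 1)^4.
Factor degrees with multiplicity: 1 + 1 + 1 + 1 + 1 = 5.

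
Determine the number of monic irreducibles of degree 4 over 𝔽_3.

18

By the necklace-counting formula, N_3(4) = (1/4) Σ_{d|4} μ(4/d)·3^d.
Divisors of 4: 1, 2, 4; μ(4/d) for each: 0, -1, 1.
Σ = − 3^2 + 3^4 = 72.
N = 72/4 = 18.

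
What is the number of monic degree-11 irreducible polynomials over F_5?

4438920

x^(5^11) − x is the product of all monic irreducibles of degree dividing 11; Möbius inversion gives N = (1/11) Σ μ(11/d)·5^d.
Divisors of 11: 1, 11; μ(11/d) for each: -1, 1.
Σ = − 5^1 + 5^11 = 48828120.
N = 48828120/11 = 4438920.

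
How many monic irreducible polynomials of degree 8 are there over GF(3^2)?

5380020

x^(9^8) − x is the product of all monic irreducibles of degree dividing 8; Möbius inversion gives N = (1/8) Σ μ(8/d)·9^d.
Divisors of 8: 1, 2, 4, 8; μ(8/d) for each: 0, 0, -1, 1.
Σ = − 9^4 + 9^8 = 43040160.
N = 43040160/8 = 5380020.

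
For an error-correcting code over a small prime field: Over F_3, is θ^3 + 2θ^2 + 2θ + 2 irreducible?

Yes

Write g(θ) = θ^3 + 2θ^2 + 2θ + 2.
Check for roots in F_3: g(0) = 2; g(1) = 1; g(2) = 1.
No roots. A degree-3 polynomial over a field with no linear factor is irreducible.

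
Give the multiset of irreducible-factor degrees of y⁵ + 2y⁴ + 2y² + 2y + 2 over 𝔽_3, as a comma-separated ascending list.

1, 1, 3

Write g(y) = y⁵ + 2y⁴ + 2y² + 2y + 2.
Roots in 𝔽_3: g(0) = 2; g(1) = 0 → root; g(2) = 0 → root.
Linear factors from roots: (y + 2), (y + 1).
Complete factorization: g(y) = (y + 1)·(y + 2)·(y³ + 2y² + y + 1).
Factor degrees with multiplicity: 1 + 1 + 3 = 5.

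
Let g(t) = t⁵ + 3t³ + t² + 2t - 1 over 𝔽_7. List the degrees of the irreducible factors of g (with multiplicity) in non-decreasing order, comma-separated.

Linear factors from roots: (t - 2), (t + 3).
Complete factorization: g(t) = (t + 3)·(t - 2)·(t³ - t² + 3t - 1).
Factor degrees with multiplicity: 1 + 1 + 3 = 5.

1, 1, 3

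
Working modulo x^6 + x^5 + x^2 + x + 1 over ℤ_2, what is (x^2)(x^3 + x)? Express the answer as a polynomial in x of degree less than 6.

x^5 + x^3

Multiply in ℤ_2[x]: (x^2)·(x^3 + x) = x^5 + x^3.
Reduced: x^5 + x^3.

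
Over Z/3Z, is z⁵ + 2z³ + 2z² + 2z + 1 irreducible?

Yes

Write g(z) = z⁵ + 2z³ + 2z² + 2z + 1.
Check for roots in Z/3Z: g(0) = 1; g(1) = 2; g(2) = 1.
No roots, so no linear factors.
Monic irreducibles of degree 2 over GF(3): z² + 1, z² + z + 2, z² + 2z + 2.
None of them divide g (all give nonzero remainder).
No irreducible factor of degree ≤ 2 exists, so g is irreducible over GF(3).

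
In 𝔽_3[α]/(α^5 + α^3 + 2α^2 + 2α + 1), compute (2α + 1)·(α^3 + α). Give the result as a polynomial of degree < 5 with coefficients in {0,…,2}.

2α^4 + α^3 + 2α^2 + α

Multiply in 𝔽_3[α]: (2α + 1)·(α^3 + α) = 2α^4 + α^3 + 2α^2 + α.
Reduced: 2α^4 + α^3 + 2α^2 + α.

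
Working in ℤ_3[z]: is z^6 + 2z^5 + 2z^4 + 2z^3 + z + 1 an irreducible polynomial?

No

Write g(z) = z^6 + 2z^5 + 2z^4 + 2z^3 + z + 1.
Check for roots in ℤ_3: g(0) = 1; g(1) = 0 → root; g(2) = 2.
g(1) = 0, so (z − 1) divides g(z); g is reducible.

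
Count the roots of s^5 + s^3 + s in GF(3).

3

Write h(s) = s^5 + s^3 + s.
Evaluate at each of the 3 elements of GF(3):
h(0) = 0 → root; h(1) = 0 → root; h(2) = 0 → root.
Roots: {0, 1, 2}.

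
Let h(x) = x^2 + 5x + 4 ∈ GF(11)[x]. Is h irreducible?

Check each element of GF(11) for a root: h(0)=4, h(1)=10, h(2)=7, h(3)=6, h(4)=7, h(5)=10, h(6)=4, h(7)=0, h(8)=9, h(9)=9, h(10)=0.
h(7) = 0, so (x − 7) divides h(x); h is reducible.

No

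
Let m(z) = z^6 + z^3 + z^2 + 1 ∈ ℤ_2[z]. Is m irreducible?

No

Check for roots in ℤ_2: m(0) = 1; m(1) = 0 → root.
m(1) = 0, so (z − 1) divides m(z); m is reducible.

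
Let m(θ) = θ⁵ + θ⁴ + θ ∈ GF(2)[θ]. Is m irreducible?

Check for roots in GF(2): m(0) = 0 → root; m(1) = 1.
m(0) = 0, so (θ) divides m(θ); m is reducible.

No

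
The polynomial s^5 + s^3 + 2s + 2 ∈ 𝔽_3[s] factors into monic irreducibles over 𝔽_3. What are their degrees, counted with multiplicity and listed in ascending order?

1, 2, 2

Write f(s) = s^5 + s^3 + 2s + 2.
Roots in 𝔽_3: f(0) = 2; f(1) = 0 → root; f(2) = 1.
Linear factors from roots: (s + 2).
Complete factorization: f(s) = (s + 2)·(s^2 + 2s + 2)^2.
Factor degrees with multiplicity: 1 + 2 + 2 = 5.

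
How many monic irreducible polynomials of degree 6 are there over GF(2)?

9

By the necklace-counting formula, N_2(6) = (1/6) Σ_{d|6} μ(6/d)·2^d.
Divisors of 6: 1, 2, 3, 6; μ(6/d) for each: 1, -1, -1, 1.
Σ = 2^1 − 2^2 − 2^3 + 2^6 = 54.
N = 54/6 = 9.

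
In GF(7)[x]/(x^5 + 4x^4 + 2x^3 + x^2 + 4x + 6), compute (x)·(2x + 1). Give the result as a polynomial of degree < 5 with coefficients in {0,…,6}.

2x^2 + x

Multiply in GF(7)[x]: (x)·(2x + 1) = 2x^2 + x.
Reduced: 2x^2 + x.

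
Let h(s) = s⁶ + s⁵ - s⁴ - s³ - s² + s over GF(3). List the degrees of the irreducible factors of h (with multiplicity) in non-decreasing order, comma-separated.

1, 1, 1, 1, 2

Roots in GF(3): h(0) = 0 → root; h(1) = 0 → root; h(2) = 1.
Linear factors from roots: (s), (s - 1).
Complete factorization: h(s) = (s)·(s - 1)^3·(s² + s - 1).
Factor degrees with multiplicity: 1 + 1 + 1 + 1 + 2 = 6.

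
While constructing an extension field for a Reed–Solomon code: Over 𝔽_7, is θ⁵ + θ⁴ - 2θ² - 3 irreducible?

Write h(θ) = θ⁵ + θ⁴ - 2θ² - 3.
Check for roots in 𝔽_7: h(0) = 4; h(1) = 4; h(2) = 2; h(3) = 2; h(4) = 6; h(5) = 1; h(6) = 2.
No roots, so no linear factors.
Degree-2 irreducible divisors: test the 21 monic irreducibles of degree 2 over GF(7).
None of them divide h (all give nonzero remainder).
No irreducible factor of degree ≤ 2 exists, so h is irreducible over GF(7).

Yes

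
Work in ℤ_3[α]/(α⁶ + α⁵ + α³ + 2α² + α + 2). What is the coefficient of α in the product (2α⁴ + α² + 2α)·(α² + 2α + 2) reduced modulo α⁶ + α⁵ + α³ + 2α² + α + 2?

Multiply in ℤ_3[α]: (2α⁴ + α² + 2α)·(α² + 2α + 2) = 2α⁶ + α⁵ + 2α⁴ + α³ + α.
Reduce using α⁶ ≡ 2α⁵ + 2α³ + α² + 2α + 1 (mod α⁶ + α⁵ + α³ + 2α² + α + 2).
Reduced: 2α⁵ + 2α⁴ + 2α³ + 2α² + 2α + 2.

2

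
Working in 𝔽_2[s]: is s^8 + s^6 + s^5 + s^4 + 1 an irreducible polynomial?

Write P(s) = s^8 + s^6 + s^5 + s^4 + 1.
Check for roots in 𝔽_2: P(0) = 1; P(1) = 1.
No roots, so no linear factors.
Monic irreducibles of degree 2 over GF(2): s^2 + s + 1.
None of them divide P (all give nonzero remainder).
Monic irreducibles of degree 3 over GF(2): s^3 + s + 1, s^3 + s^2 + 1.
None of them divide P (all give nonzero remainder).
Monic irreducibles of degree 4 over GF(2): s^4 + s + 1, s^4 + s^3 + 1, s^4 + s^3 + s^2 + s + 1.
None of them divide P (all give nonzero remainder).
No irreducible factor of degree ≤ 4 exists, so P is irreducible over GF(2).

Yes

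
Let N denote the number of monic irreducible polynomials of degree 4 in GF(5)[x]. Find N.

150

By the necklace-counting formula, N_5(4) = (1/4) Σ_{d|4} μ(4/d)·5^d.
Divisors of 4: 1, 2, 4; μ(4/d) for each: 0, -1, 1.
Σ = − 5^2 + 5^4 = 600.
N = 600/4 = 150.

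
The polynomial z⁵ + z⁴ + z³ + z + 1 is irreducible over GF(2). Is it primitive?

Write f(z) = z⁵ + z⁴ + z³ + z + 1.
|GF(2^5)^×| = 2^5 − 1 = 31. Prime factorization: 31 = 31.
f is primitive ⇔ z has order 31 in GF(2)[z]/(f), i.e. z^(31/q) ≠ 1 for each prime q | 31.
z^(1) mod f = z.
None equal 1, so z has full order 31; f is primitive.

Yes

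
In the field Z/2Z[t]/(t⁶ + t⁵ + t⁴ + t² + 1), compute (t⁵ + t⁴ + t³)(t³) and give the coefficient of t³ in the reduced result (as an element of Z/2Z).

0

Multiply in Z/2Z[t]: (t⁵ + t⁴ + t³)·(t³) = t⁸ + t⁷ + t⁶.
Reduce using t⁶ ≡ t⁵ + t⁴ + t² + 1 (mod t⁶ + t⁵ + t⁴ + t² + 1).
Reduced: t⁴ + t².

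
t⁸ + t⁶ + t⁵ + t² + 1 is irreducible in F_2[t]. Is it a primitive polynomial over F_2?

Yes

Write f(t) = t⁸ + t⁶ + t⁵ + t² + 1.
|GF(2^8)^×| = 2^8 − 1 = 255. Prime factorization: 255 = 3·5·17.
f is primitive ⇔ t has order 255 in GF(2)[t]/(f), i.e. t^(255/q) ≠ 1 for each prime q | 255.
t^(85) mod f = t⁷ + t³ + 1.
t^(51) mod f = t⁶ + t⁵ + 1.
t^(15) mod f = t⁷ + t⁶ + t⁵ + t⁴ + t² + t + 1.
None equal 1, so t has full order 255; f is primitive.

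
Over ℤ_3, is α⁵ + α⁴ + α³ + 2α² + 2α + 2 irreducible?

Write f(α) = α⁵ + α⁴ + α³ + 2α² + 2α + 2.
Check for roots in ℤ_3: f(0) = 2; f(1) = 0 → root; f(2) = 1.
f(1) = 0, so (α − 1) divides f(α); f is reducible.

No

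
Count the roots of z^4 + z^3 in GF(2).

Write h(z) = z^4 + z^3.
Evaluate at each of the 2 elements of GF(2):
h(0) = 0 → root; h(1) = 0 → root.
Roots: {0, 1}.

2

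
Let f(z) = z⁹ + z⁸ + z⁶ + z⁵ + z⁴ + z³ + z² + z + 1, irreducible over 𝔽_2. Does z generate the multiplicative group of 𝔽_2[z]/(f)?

|GF(2^9)^×| = 2^9 − 1 = 511. Prime factorization: 511 = 7·73.
f is primitive ⇔ z has order 511 in GF(2)[z]/(f), i.e. z^(511/q) ≠ 1 for each prime q | 511.
z^(73) mod f = z⁸ + z⁷ + z⁶ + z² + z + 1.
z^(7) mod f = z⁷.
None equal 1, so z has full order 511; f is primitive.

Yes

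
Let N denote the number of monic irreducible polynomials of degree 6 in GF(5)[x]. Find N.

2580

The number of monic irreducibles of degree 6 over GF(5) is (1/6)·Σ_{d∣6} μ(6/d) 5^d.
Divisors of 6: 1, 2, 3, 6; μ(6/d) for each: 1, -1, -1, 1.
Σ = 5^1 − 5^2 − 5^3 + 5^6 = 15480.
N = 15480/6 = 2580.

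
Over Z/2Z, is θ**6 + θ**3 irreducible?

Write m(θ) = θ**6 + θ**3.
Check for roots in Z/2Z: m(0) = 0 → root; m(1) = 0 → root.
m(0) = 0, so (θ) divides m(θ); m is reducible.

No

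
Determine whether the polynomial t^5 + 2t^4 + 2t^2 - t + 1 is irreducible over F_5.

No

Write m(t) = t^5 + 2t^4 + 2t^2 - t + 1.
Check for roots in F_5: m(0) = 1; m(1) = 0 → root; m(2) = 1; m(3) = 1; m(4) = 0 → root.
m(1) = 0, so (t − 1) divides m(t); m is reducible.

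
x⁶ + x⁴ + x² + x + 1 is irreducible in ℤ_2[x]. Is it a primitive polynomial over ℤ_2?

Write f(x) = x⁶ + x⁴ + x² + x + 1.
|GF(2^6)^×| = 2^6 − 1 = 63. Prime factorization: 63 = 3^2·7.
f is primitive ⇔ x has order 63 in GF(2)[x]/(f), i.e. x^(63/q) ≠ 1 for each prime q | 63.
x^(21) mod f = 1
x^(9) mod f = x⁴ + x² + x.
Since x^(21) = 1, the order of x divides 21 < 63; not primitive.

No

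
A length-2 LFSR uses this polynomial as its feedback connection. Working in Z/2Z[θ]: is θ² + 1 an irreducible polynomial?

Write h(θ) = θ² + 1.
Check for roots in Z/2Z: h(0) = 1; h(1) = 0 → root.
h(1) = 0, so (θ − 1) divides h(θ); h is reducible.

No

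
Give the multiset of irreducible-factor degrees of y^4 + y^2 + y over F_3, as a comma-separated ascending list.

1, 1, 2

Write g(y) = y^4 + y^2 + y.
Roots in F_3: g(0) = 0 → root; g(1) = 0 → root; g(2) = 1.
Linear factors from roots: (y), (y + 2).
Complete factorization: g(y) = (y)·(y + 2)·(y^2 + y + 2).
Factor degrees with multiplicity: 1 + 1 + 2 = 4.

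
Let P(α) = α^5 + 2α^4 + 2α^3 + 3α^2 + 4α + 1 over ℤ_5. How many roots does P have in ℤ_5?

Evaluate at each of the 5 elements of ℤ_5:
P(0) = 1; P(1) = 3; P(2) = 1; P(3) = 4; P(4) = 4.
No element is a root.

0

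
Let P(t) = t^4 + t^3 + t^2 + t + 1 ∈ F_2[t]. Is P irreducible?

Yes

Check for roots in F_2: P(0) = 1; P(1) = 1.
No roots, so no linear factors.
Monic irreducibles of degree 2 over GF(2): t^2 + t + 1.
None of them divide P (all give nonzero remainder).
No irreducible factor of degree ≤ 2 exists, so P is irreducible over GF(2).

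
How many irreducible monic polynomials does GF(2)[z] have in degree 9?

56

Gauss's count: N_{2}(9) = (1/9) Σ_{d|9} μ(9/d)·2^d.
Divisors of 9: 1, 3, 9; μ(9/d) for each: 0, -1, 1.
Σ = − 2^3 + 2^9 = 504.
N = 504/9 = 56.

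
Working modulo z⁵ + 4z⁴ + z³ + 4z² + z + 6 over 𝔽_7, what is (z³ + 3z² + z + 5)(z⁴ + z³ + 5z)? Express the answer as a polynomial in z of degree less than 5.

Multiply in 𝔽_7[z]: (z³ + 3z² + z + 5)·(z⁴ + z³ + 5z) = z⁷ + 4z⁶ + 4z⁵ + 4z⁴ + 6z³ + 5z² + 4z.
Reduce using z⁵ ≡ 3z⁴ + 6z³ + 3z² + 6z + 1 (mod z⁵ + 4z⁴ + z³ + 4z² + z + 6).
Reduced: 2z⁴ + 2z³ + z² + z + 3.

2z^4 + 2z^3 + z^2 + z + 3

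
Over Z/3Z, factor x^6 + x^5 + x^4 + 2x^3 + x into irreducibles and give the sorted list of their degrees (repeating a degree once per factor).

1, 1, 2, 2

Write f(x) = x^6 + x^5 + x^4 + 2x^3 + x.
Roots in Z/3Z: f(0) = 0 → root; f(1) = 0 → root; f(2) = 1.
Linear factors from roots: (x), (x + 2).
Complete factorization: f(x) = (x)·(x + 2)·(x^2 + 1)·(x^2 + 2x + 2).
Factor degrees with multiplicity: 1 + 1 + 2 + 2 = 6.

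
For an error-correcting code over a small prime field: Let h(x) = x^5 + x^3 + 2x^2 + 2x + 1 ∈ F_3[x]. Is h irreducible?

Yes

Check for roots in F_3: h(0) = 1; h(1) = 1; h(2) = 2.
No roots, so no linear factors.
Monic irreducibles of degree 2 over GF(3): x^2 + 1, x^2 + x + 2, x^2 + 2x + 2.
None of them divide h (all give nonzero remainder).
No irreducible factor of degree ≤ 2 exists, so h is irreducible over GF(3).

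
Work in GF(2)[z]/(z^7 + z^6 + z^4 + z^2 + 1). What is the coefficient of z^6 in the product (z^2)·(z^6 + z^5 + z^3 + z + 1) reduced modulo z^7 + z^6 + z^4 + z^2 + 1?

Multiply in GF(2)[z]: (z^2)·(z^6 + z^5 + z^3 + z + 1) = z^8 + z^7 + z^5 + z^3 + z^2.
Reduce using z^7 ≡ z^6 + z^4 + z^2 + 1 (mod z^7 + z^6 + z^4 + z^2 + 1).
Reduced: z^2 + z.

0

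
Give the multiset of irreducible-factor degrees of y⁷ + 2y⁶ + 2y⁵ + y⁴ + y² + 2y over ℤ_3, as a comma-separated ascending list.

1, 1, 2, 3

Write h(y) = y⁷ + 2y⁶ + 2y⁵ + y⁴ + y² + 2y.
Roots in ℤ_3: h(0) = 0 → root; h(1) = 0 → root; h(2) = 2.
Linear factors from roots: (y), (y + 2).
Complete factorization: h(y) = (y)·(y + 2)·(y² + 2y + 2)·(y³ + y² + y + 2).
Factor degrees with multiplicity: 1 + 1 + 2 + 3 = 7.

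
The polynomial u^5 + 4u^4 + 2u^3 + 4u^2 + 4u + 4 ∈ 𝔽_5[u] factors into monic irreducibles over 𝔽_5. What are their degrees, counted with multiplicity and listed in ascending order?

Write f(u) = u^5 + 4u^4 + 2u^3 + 4u^2 + 4u + 4.
Roots in 𝔽_5: f(0) = 4; f(1) = 4; f(2) = 0 → root; f(3) = 3; f(4) = 0 → root.
Linear factors from roots: (u + 3), (u + 1).
Complete factorization: f(u) = (u + 1)·(u + 3)·(u^3 + 4u + 3).
Factor degrees with multiplicity: 1 + 1 + 3 = 5.

1, 1, 3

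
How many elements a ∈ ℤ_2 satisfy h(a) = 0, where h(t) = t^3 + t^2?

Evaluate at each of the 2 elements of ℤ_2:
h(0) = 0 → root; h(1) = 0 → root.
Roots: {0, 1}.

2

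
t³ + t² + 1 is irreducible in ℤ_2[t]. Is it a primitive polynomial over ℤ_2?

Write f(t) = t³ + t² + 1.
|GF(2^3)^×| = 2^3 − 1 = 7. Prime factorization: 7 = 7.
f is primitive ⇔ t has order 7 in GF(2)[t]/(f), i.e. t^(7/q) ≠ 1 for each prime q | 7.
t^(1) mod f = t.
None equal 1, so t has full order 7; f is primitive.

Yes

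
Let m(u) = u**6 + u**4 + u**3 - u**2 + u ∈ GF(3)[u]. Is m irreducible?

Check for roots in GF(3): m(0) = 0 → root; m(1) = 0 → root; m(2) = 2.
m(0) = 0, so (u) divides m(u); m is reducible.

No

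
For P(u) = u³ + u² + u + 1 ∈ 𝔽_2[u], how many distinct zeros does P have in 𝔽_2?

1

Evaluate at each of the 2 elements of 𝔽_2:
P(0) = 1; P(1) = 0 → root.
Roots: {1}.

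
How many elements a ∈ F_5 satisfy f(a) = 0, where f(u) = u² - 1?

2

Evaluate at each of the 5 elements of F_5:
f(0) = 4; f(1) = 0 → root; f(2) = 3; f(3) = 3; f(4) = 0 → root.
Roots: {1, 4}.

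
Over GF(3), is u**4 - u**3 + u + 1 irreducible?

Write P(u) = u**4 - u**3 + u + 1.
Check for roots in GF(3): P(0) = 1; P(1) = 2; P(2) = 2.
No roots, so no linear factors.
Monic irreducibles of degree 2 over GF(3): u**2 + 1, u**2 + u - 1, u**2 - u - 1.
None of them divide P (all give nonzero remainder).
No irreducible factor of degree ≤ 2 exists, so P is irreducible over GF(3).

Yes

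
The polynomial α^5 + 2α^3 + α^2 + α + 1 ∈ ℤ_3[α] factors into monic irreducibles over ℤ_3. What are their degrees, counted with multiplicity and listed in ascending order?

1, 2, 2

Write h(α) = α^5 + 2α^3 + α^2 + α + 1.
Roots in ℤ_3: h(0) = 1; h(1) = 0 → root; h(2) = 1.
Linear factors from roots: (α + 2).
Complete factorization: h(α) = (α + 2)·(α^2 + 1)·(α^2 + α + 2).
Factor degrees with multiplicity: 1 + 2 + 2 = 5.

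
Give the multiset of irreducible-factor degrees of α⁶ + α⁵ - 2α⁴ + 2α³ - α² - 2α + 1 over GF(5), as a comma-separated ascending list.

1, 1, 1, 3

Write f(α) = α⁶ + α⁵ - 2α⁴ + 2α³ - α² - 2α + 1.
Roots in GF(5): f(0) = 1; f(1) = 0 → root; f(2) = 3; f(3) = 0 → root; f(4) = 3.
Linear factors from roots: (α - 1), (α + 2).
Complete factorization: f(α) = (α + 2)·(α - 1)^2·(α³ + α² + α - 2).
Factor degrees with multiplicity: 1 + 1 + 1 + 3 = 6.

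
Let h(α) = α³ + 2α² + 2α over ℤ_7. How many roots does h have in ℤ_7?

1

Evaluate at each of the 7 elements of ℤ_7:
h(0) = 0 → root; h(1) = 5; h(2) = 6; h(3) = 2; h(4) = 6; h(5) = 3; h(6) = 6.
Roots: {0}.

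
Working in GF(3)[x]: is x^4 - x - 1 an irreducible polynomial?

Write m(x) = x^4 - x - 1.
Check for roots in GF(3): m(0) = 2; m(1) = 2; m(2) = 1.
No roots, so no linear factors.
Monic irreducibles of degree 2 over GF(3): x^2 + 1, x^2 + x - 1, x^2 - x - 1.
None of them divide m (all give nonzero remainder).
No irreducible factor of degree ≤ 2 exists, so m is irreducible over GF(3).

Yes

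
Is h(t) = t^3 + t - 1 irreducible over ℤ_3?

No

Check for roots in ℤ_3: h(0) = 2; h(1) = 1; h(2) = 0 → root.
h(2) = 0, so (t − 2) divides h(t); h is reducible.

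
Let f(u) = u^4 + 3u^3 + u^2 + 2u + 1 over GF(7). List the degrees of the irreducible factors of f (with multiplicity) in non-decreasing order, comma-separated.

Linear factors from roots: (u - 2), (u + 2).
Complete factorization: f(u) = (u + 2)·(u - 2)·(u^2 + 3u - 2).
Factor degrees with multiplicity: 1 + 1 + 2 = 4.

1, 1, 2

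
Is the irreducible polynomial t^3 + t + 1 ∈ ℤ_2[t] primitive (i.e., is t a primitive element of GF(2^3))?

Yes

Write f(t) = t^3 + t + 1.
|GF(2^3)^×| = 2^3 − 1 = 7. Prime factorization: 7 = 7.
f is primitive ⇔ t has order 7 in GF(2)[t]/(f), i.e. t^(7/q) ≠ 1 for each prime q | 7.
t^(1) mod f = t.
None equal 1, so t has full order 7; f is primitive.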